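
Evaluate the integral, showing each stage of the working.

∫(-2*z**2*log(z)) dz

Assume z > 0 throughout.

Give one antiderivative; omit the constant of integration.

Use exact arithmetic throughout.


Step 1. Integrate ∫(-2*z**2*log(z)) dz by parts with u = log(z), dv = (-2*z**2) dz, so v = -2*z**3/3 [assuming z > 0]: now -2*z**3*log(z)/3 + ∫(2*z**2/3) dz.
Step 2. Evaluate the standard form: now -2*z**3*log(z)/3 + 2*z**3/9.
Answer: -2*z**3*log(z)/3 + 2*z**3/9.


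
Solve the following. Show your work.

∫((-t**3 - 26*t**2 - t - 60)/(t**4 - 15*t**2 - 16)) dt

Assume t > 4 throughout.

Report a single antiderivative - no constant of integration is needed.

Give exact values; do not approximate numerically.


Step 1. Decompose ∫((-t**3 - 26*t**2 - t - 60)/(t**4 - 15*t**2 - 16)) dt by partial fractions, (-t**3 - 26*t**2 - t - 60)/(t**4 - 15*t**2 - 16) = 2/(t**2 + 1) + 3/(t + 4) - 4/(t - 4): now ∫(-4/(t - 4)) dt + ∫(3/(t + 4)) dt + ∫(2/(t**2 + 1)) dt.
Step 2. Evaluate the standard form [assuming t > 4]: now -4*log(t - 4) + ∫(3/(t + 4)) dt + ∫(2/(t**2 + 1)) dt.
Step 3. Evaluate the standard form [assuming t > -4]: now -4*log(t - 4) + 3*log(t + 4) + ∫(2/(t**2 + 1)) dt.
Step 4. Evaluate the standard form: now -4*log(t - 4) + 3*log(t + 4) + 2*atan(t).
Answer: -4*log(t - 4) + 3*log(t + 4) + 2*atan(t).


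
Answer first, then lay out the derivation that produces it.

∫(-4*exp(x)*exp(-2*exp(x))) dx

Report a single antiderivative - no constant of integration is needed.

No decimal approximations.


The answer is 2*exp(-2*exp(x)).
Step 1. Substitute u = exp(x), turning ∫(-4*exp(x)*exp(-2*exp(x))) dx into ∫(-4*exp(-2*u)) du: now ∫(-4*exp(-2*u)) du.
Step 2. Evaluate the standard form: now 2*exp(-2*u).
Step 3. Substitute back u = exp(x): now 2*exp(-2*exp(x)).
Answer: 2*exp(-2*exp(x)).


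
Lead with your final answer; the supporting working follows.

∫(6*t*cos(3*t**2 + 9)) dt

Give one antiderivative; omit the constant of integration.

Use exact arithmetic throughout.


The answer is sin(3*t**2 + 9).
Step 1. Substitute u = t**2 + 3, turning ∫(6*t*cos(3*t**2 + 9)) dt into ∫(3*cos(3*u)) du: now ∫(3*cos(3*u)) du.
Step 2. Evaluate the standard form: now sin(3*u).
Step 3. Substitute back u = t**2 + 3: now sin(3*t**2 + 9).
Answer: sin(3*t**2 + 9).


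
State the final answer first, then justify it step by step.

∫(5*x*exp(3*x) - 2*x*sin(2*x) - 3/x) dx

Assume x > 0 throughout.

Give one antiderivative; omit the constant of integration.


The answer is 5*x*exp(3*x)/3 + x*cos(2*x) - 5*exp(3*x)/9 - 3*log(x) - sin(2*x)/2.
Step 1. Rewrite: now ∫(-3/x) dx + ∫(5*x*exp(3*x)) dx + ∫(-2*x*sin(2*x)) dx.
Step 2. Evaluate the standard form [assuming x > 0]: now -3*log(x) + ∫(5*x*exp(3*x)) dx + ∫(-2*x*sin(2*x)) dx.
Step 3. Integrate ∫(5*x*exp(3*x)) dx by parts with u = x, dv = (5*exp(3*x)) dx, so v = 5*exp(3*x)/3: now 5*x*exp(3*x)/3 - 3*log(x) + ∫(-2*x*sin(2*x)) dx + ∫(-5*exp(3*x)/3) dx.
Step 4. Evaluate the standard form: now 5*x*exp(3*x)/3 - 5*exp(3*x)/9 - 3*log(x) + ∫(-2*x*sin(2*x)) dx.
Step 5. Integrate ∫(-2*x*sin(2*x)) dx by parts with u = x, dv = (-2*sin(2*x)) dx, so v = cos(2*x): now 5*x*exp(3*x)/3 + x*cos(2*x) - 5*exp(3*x)/9 - 3*log(x) + ∫(-cos(2*x)) dx.
Step 6. Evaluate the standard form: now 5*x*exp(3*x)/3 + x*cos(2*x) - 5*exp(3*x)/9 - 3*log(x) - sin(2*x)/2.
Answer: 5*x*exp(3*x)/3 + x*cos(2*x) - 5*exp(3*x)/9 - 3*log(x) - sin(2*x)/2.


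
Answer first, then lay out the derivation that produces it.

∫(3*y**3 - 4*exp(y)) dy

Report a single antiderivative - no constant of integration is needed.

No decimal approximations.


The answer is 3*y**4/4 - 4*exp(y).
Step 1. Rewrite: now ∫(3*y**3) dy + ∫(-4*exp(y)) dy.
Step 2. Evaluate the standard form: now -4*exp(y) + ∫(3*y**3) dy.
Step 3. Evaluate the standard form: now 3*y**4/4 - 4*exp(y).
Answer: 3*y**4/4 - 4*exp(y).


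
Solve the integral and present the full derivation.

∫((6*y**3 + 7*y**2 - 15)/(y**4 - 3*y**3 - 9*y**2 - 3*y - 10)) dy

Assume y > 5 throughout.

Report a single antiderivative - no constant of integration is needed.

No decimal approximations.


Step 1. Decompose ∫((6*y**3 + 7*y**2 - 15)/(y**4 - 3*y**3 - 9*y**2 - 3*y - 10)) dy by partial fractions, (6*y**3 + 7*y**2 - 15)/(y**4 - 3*y**3 - 9*y**2 - 3*y - 10) = 2/(y**2 + 1) + 1/(y + 2) + 5/(y - 5): now ∫(5/(y - 5)) dy + ∫(1/(y + 2)) dy + ∫(2/(y**2 + 1)) dy.
Step 2. Evaluate the standard form [assuming y > -2]: now log(y + 2) + ∫(5/(y - 5)) dy + ∫(2/(y**2 + 1)) dy.
Step 3. Evaluate the standard form [assuming y > 5]: now 5*log(y - 5) + log(y + 2) + ∫(2/(y**2 + 1)) dy.
Step 4. Evaluate the standard form: now 5*log(y - 5) + log(y + 2) + 2*atan(y).
Answer: 5*log(y - 5) + log(y + 2) + 2*atan(y).


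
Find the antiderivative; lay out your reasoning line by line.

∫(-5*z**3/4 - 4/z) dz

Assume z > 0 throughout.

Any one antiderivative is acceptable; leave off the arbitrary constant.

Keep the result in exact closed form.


Step 1. Rewrite: now ∫(-4/z) dz + ∫(-5*z**3/4) dz.
Step 2. Evaluate the standard form [assuming z > 0]: now -4*log(z) + ∫(-5*z**3/4) dz.
Step 3. Evaluate the standard form: now -5*z**4/16 - 4*log(z).
Answer: -5*z**4/16 - 4*log(z).


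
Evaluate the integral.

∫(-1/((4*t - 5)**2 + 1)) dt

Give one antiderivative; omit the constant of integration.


Answer: -atan(4*t - 5)/4.


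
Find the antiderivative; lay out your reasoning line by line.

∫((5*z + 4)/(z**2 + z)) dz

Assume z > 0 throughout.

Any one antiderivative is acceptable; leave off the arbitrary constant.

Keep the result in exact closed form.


Step 1. Decompose ∫((5*z + 4)/(z**2 + z)) dz by partial fractions, (5*z + 4)/(z**2 + z) = 1/(z + 1) + 4/z: now ∫(4/z) dz + ∫(1/(z + 1)) dz.
Step 2. Evaluate the standard form [assuming z > 0]: now 4*log(z) + ∫(1/(z + 1)) dz.
Step 3. Evaluate the standard form [assuming z > -1]: now 4*log(z) + log(z + 1).
Answer: 4*log(z) + log(z + 1).


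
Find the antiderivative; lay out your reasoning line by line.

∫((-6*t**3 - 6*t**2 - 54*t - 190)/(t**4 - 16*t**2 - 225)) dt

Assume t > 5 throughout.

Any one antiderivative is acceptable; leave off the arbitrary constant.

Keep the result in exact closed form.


Step 1. Decompose ∫((-6*t**3 - 6*t**2 - 54*t - 190)/(t**4 - 16*t**2 - 225)) dt by partial fractions, (-6*t**3 - 6*t**2 - 54*t - 190)/(t**4 - 16*t**2 - 225) = 4/(t**2 + 9) - 2/(t + 5) - 4/(t - 5): now ∫(-4/(t - 5)) dt + ∫(-2/(t + 5)) dt + ∫(4/(t**2 + 9)) dt.
Step 2. Evaluate the standard form [assuming t > 5]: now -4*log(t - 5) + ∫(-2/(t + 5)) dt + ∫(4/(t**2 + 9)) dt.
Step 3. Evaluate the standard form [assuming t > -5]: now -4*log(t - 5) - 2*log(t + 5) + ∫(4/(t**2 + 9)) dt.
Step 4. Evaluate the standard form: now -4*log(t - 5) - 2*log(t + 5) + 4*atan(t/3)/3.
Answer: -4*log(t - 5) - 2*log(t + 5) + 4*atan(t/3)/3.


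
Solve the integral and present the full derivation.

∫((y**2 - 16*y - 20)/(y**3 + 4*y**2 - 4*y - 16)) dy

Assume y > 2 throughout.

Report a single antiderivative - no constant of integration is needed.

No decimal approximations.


Step 1. Decompose ∫((y**2 - 16*y - 20)/(y**3 + 4*y**2 - 4*y - 16)) dy by partial fractions, (y**2 - 16*y - 20)/(y**3 + 4*y**2 - 4*y - 16) = 5/(y + 4) - 2/(y + 2) - 2/(y - 2): now ∫(-2/(y - 2)) dy + ∫(-2/(y + 2)) dy + ∫(5/(y + 4)) dy.
Step 2. Evaluate the standard form [assuming y > -2]: now -2*log(y + 2) + ∫(-2/(y - 2)) dy + ∫(5/(y + 4)) dy.
Step 3. Evaluate the standard form [assuming y > 2]: now -2*log(y - 2) - 2*log(y + 2) + ∫(5/(y + 4)) dy.
Step 4. Evaluate the standard form [assuming y > -4]: now -2*log(y - 2) - 2*log(y + 2) + 5*log(y + 4).
Answer: -2*log(y - 2) - 2*log(y + 2) + 5*log(y + 4).


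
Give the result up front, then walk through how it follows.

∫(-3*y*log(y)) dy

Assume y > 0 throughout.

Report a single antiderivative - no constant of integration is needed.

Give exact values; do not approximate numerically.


The answer is -3*y**2*log(y)/2 + 3*y**2/4.
Step 1. Integrate ∫(-3*y*log(y)) dy by parts with u = log(y), dv = (-3*y) dy, so v = -3*y**2/2 [assuming y > 0]: now -3*y**2*log(y)/2 + ∫(3*y/2) dy.
Step 2. Evaluate the standard form: now -3*y**2*log(y)/2 + 3*y**2/4.
Answer: -3*y**2*log(y)/2 + 3*y**2/4.


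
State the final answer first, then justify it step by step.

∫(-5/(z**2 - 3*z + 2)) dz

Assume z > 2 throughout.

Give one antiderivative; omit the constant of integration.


The answer is -5*log(z - 2) + 5*log(z - 1).
Step 1. Decompose ∫(-5/(z**2 - 3*z + 2)) dz by partial fractions, -5/(z**2 - 3*z + 2) = 5/(z - 1) - 5/(z - 2): now ∫(-5/(z - 2)) dz + ∫(5/(z - 1)) dz.
Step 2. Evaluate the standard form [assuming z > 1]: now 5*log(z - 1) + ∫(-5/(z - 2)) dz.
Step 3. Evaluate the standard form [assuming z > 2]: now -5*log(z - 2) + 5*log(z - 1).
Answer: -5*log(z - 2) + 5*log(z - 1).


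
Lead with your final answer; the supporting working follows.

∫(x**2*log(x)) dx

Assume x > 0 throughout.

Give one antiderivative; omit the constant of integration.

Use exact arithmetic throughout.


The answer is x**3*log(x)/3 - x**3/9.
Step 1. Integrate ∫(x**2*log(x)) dx by parts with u = log(x), dv = (x**2) dx, so v = x**3/3 [assuming x > 0]: now x**3*log(x)/3 + ∫(-x**2/3) dx.
Step 2. Evaluate the standard form: now x**3*log(x)/3 - x**3/9.
Answer: x**3*log(x)/3 - x**3/9.


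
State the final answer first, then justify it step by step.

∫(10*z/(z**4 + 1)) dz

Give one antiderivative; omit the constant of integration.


The answer is 5*atan(z**2).
Step 1. Substitute u = z**2, turning ∫(10*z/(z**4 + 1)) dz into ∫(5/(u**2 + 1)) du: now ∫(5/(u**2 + 1)) du.
Step 2. Evaluate the standard form: now 5*atan(u).
Step 3. Substitute back u = z**2: now 5*atan(z**2).
Answer: 5*atan(z**2).


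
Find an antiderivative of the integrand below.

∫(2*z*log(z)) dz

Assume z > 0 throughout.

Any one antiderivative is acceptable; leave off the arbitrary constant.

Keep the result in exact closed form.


Answer: z**2*log(z) - z**2/2.


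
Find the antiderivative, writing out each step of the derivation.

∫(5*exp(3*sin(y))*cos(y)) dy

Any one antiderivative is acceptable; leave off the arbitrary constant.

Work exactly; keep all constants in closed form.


Step 1. Substitute u = sin(y), turning ∫(5*exp(3*sin(y))*cos(y)) dy into ∫(5*exp(3*u)) du: now ∫(5*exp(3*u)) du.
Step 2. Evaluate the standard form: now 5*exp(3*u)/3.
Step 3. Substitute back u = sin(y): now 5*exp(3*sin(y))/3.
Answer: 5*exp(3*sin(y))/3.


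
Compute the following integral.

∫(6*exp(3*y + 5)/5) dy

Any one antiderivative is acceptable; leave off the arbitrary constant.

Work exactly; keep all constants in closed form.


Answer: 2*exp(3*y + 5)/5.


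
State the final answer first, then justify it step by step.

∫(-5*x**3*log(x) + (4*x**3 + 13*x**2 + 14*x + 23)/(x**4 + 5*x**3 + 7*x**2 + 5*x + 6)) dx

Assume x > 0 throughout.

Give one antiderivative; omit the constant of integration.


The answer is -5*x**4*log(x)/4 + 5*x**4/16 + 3*log(x + 2) + log(x + 3) + 2*atan(x).
Step 1. Rewrite: now ∫(-5*x**3*log(x)) dx + ∫((4*x**3 + 13*x**2 + 14*x + 23)/(x**4 + 5*x**3 + 7*x**2 + 5*x + 6)) dx.
Step 2. Decompose ∫((4*x**3 + 13*x**2 + 14*x + 23)/(x**4 + 5*x**3 + 7*x**2 + 5*x + 6)) dx by partial fractions, (4*x**3 + 13*x**2 + 14*x + 23)/(x**4 + 5*x**3 + 7*x**2 + 5*x + 6) = 2/(x**2 + 1) + 1/(x + 3) + 3/(x + 2): now ∫(-5*x**3*log(x)) dx + ∫(3/(x + 2)) dx + ∫(1/(x + 3)) dx + ∫(2/(x**2 + 1)) dx.
Step 3. Evaluate the standard form [assuming x > -3]: now log(x + 3) + ∫(-5*x**3*log(x)) dx + ∫(3/(x + 2)) dx + ∫(2/(x**2 + 1)) dx.
Step 4. Evaluate the standard form [assuming x > -2]: now 3*log(x + 2) + log(x + 3) + ∫(-5*x**3*log(x)) dx + ∫(2/(x**2 + 1)) dx.
Step 5. Evaluate the standard form: now 3*log(x + 2) + log(x + 3) + 2*atan(x) + ∫(-5*x**3*log(x)) dx.
Step 6. Integrate ∫(-5*x**3*log(x)) dx by parts with u = log(x), dv = (-5*x**3) dx, so v = -5*x**4/4 [assuming x > 0]: now -5*x**4*log(x)/4 + 3*log(x + 2) + log(x + 3) + 2*atan(x) + ∫(5*x**3/4) dx.
Step 7. Evaluate the standard form: now -5*x**4*log(x)/4 + 5*x**4/16 + 3*log(x + 2) + log(x + 3) + 2*atan(x).
Answer: -5*x**4*log(x)/4 + 5*x**4/16 + 3*log(x + 2) + log(x + 3) + 2*atan(x).


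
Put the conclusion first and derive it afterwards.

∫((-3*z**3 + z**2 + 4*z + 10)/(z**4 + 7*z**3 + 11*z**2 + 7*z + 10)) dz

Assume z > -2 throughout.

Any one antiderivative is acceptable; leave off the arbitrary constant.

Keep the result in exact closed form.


The answer is 2*log(z + 2) - 5*log(z + 5) + atan(z).
Step 1. Decompose ∫((-3*z**3 + z**2 + 4*z + 10)/(z**4 + 7*z**3 + 11*z**2 + 7*z + 10)) dz by partial fractions, (-3*z**3 + z**2 + 4*z + 10)/(z**4 + 7*z**3 + 11*z**2 + 7*z + 10) = 1/(z**2 + 1) - 5/(z + 5) + 2/(z + 2): now ∫(2/(z + 2)) dz + ∫(-5/(z + 5)) dz + ∫(1/(z**2 + 1)) dz.
Step 2. Evaluate the standard form [assuming z > -5]: now -5*log(z + 5) + ∫(2/(z + 2)) dz + ∫(1/(z**2 + 1)) dz.
Step 3. Evaluate the standard form [assuming z > -2]: now 2*log(z + 2) - 5*log(z + 5) + ∫(1/(z**2 + 1)) dz.
Step 4. Evaluate the standard form: now 2*log(z + 2) - 5*log(z + 5) + atan(z).
Answer: 2*log(z + 2) - 5*log(z + 5) + atan(z).


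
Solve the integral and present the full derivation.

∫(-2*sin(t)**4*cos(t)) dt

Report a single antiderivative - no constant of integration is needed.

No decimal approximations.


Step 1. Substitute u = sin(t), turning ∫(-2*sin(t)**4*cos(t)) dt into ∫(-2*u**4) du: now ∫(-2*u**4) du.
Step 2. Evaluate the standard form: now -2*u**5/5.
Step 3. Substitute back u = sin(t): now -2*sin(t)**5/5.
Answer: -2*sin(t)**5/5.


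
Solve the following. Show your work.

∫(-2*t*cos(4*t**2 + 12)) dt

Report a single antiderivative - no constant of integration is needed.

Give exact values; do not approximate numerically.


Step 1. Substitute u = t**2 + 3, turning ∫(-2*t*cos(4*t**2 + 12)) dt into ∫(-cos(4*u)) du: now ∫(-cos(4*u)) du.
Step 2. Evaluate the standard form: now -sin(4*u)/4.
Step 3. Substitute back u = t**2 + 3: now -sin(4*t**2 + 12)/4.
Answer: -sin(4*t**2 + 12)/4.


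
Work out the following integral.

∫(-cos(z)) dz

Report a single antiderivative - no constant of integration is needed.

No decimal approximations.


Answer: -sin(z).


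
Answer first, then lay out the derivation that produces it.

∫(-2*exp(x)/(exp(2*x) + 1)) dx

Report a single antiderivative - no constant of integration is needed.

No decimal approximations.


The answer is -2*atan(exp(x)).
Step 1. Substitute u = exp(x), turning ∫(-2*exp(x)/(exp(2*x) + 1)) dx into ∫(-2/(u**2 + 1)) du: now ∫(-2/(u**2 + 1)) du.
Step 2. Evaluate the standard form: now -2*atan(u).
Step 3. Substitute back u = exp(x): now -2*atan(exp(x)).
Answer: -2*atan(exp(x)).


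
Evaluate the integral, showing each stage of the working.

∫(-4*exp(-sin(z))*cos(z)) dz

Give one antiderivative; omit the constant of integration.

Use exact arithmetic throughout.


Step 1. Substitute u = sin(z), turning ∫(-4*exp(-sin(z))*cos(z)) dz into ∫(-4*exp(-u)) du: now ∫(-4*exp(-u)) du.
Step 2. Evaluate the standard form: now 4*exp(-u).
Step 3. Substitute back u = sin(z): now 4*exp(-sin(z)).
Answer: 4*exp(-sin(z)).


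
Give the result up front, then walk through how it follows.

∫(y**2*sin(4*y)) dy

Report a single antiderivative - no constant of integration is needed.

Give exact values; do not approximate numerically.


The answer is -y**2*cos(4*y)/4 + y*sin(4*y)/8 + cos(4*y)/32.
Step 1. Integrate ∫(y**2*sin(4*y)) dy by parts with u = y**2, dv = (sin(4*y)) dy, so v = -cos(4*y)/4: now -y**2*cos(4*y)/4 + ∫(y*cos(4*y)/2) dy.
Step 2. Integrate ∫(y*cos(4*y)/2) dy by parts with u = y, dv = (cos(4*y)/2) dy, so v = sin(4*y)/8: now -y**2*cos(4*y)/4 + y*sin(4*y)/8 + ∫(-sin(4*y)/8) dy.
Step 3. Evaluate the standard form: now -y**2*cos(4*y)/4 + y*sin(4*y)/8 + cos(4*y)/32.
Answer: -y**2*cos(4*y)/4 + y*sin(4*y)/8 + cos(4*y)/32.


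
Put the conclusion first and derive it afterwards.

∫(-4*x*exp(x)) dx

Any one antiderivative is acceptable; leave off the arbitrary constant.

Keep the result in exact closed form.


The answer is -4*x*exp(x) + 4*exp(x).
Step 1. Integrate ∫(-4*x*exp(x)) dx by parts with u = x, dv = (-4*exp(x)) dx, so v = -4*exp(x): now -4*x*exp(x) + ∫(4*exp(x)) dx.
Step 2. Evaluate the standard form: now -4*x*exp(x) + 4*exp(x).
Answer: -4*x*exp(x) + 4*exp(x).


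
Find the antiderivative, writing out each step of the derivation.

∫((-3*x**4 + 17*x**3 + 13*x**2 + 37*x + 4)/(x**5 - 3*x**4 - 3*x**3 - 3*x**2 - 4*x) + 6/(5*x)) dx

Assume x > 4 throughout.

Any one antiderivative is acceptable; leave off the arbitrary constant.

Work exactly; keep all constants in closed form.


Step 1. Rewrite: now ∫(6/(5*x)) dx + ∫((-3*x**4 + 17*x**3 + 13*x**2 + 37*x + 4)/(x**5 - 3*x**4 - 3*x**3 - 3*x**2 - 4*x)) dx.
Step 2. Evaluate the standard form [assuming x > 0]: now 6*log(x)/5 + ∫((-3*x**4 + 17*x**3 + 13*x**2 + 37*x + 4)/(x**5 - 3*x**4 - 3*x**3 - 3*x**2 - 4*x)) dx.
Step 3. Decompose ∫((-3*x**4 + 17*x**3 + 13*x**2 + 37*x + 4)/(x**5 - 3*x**4 - 3*x**3 - 3*x**2 - 4*x)) dx by partial fractions, (-3*x**4 + 17*x**3 + 13*x**2 + 37*x + 4)/(x**5 - 3*x**4 - 3*x**3 - 3*x**2 - 4*x) = -4/(x**2 + 1) - 4/(x + 1) + 2/(x - 4) - 1/x: now 6*log(x)/5 + ∫(-1/x) dx + ∫(2/(x - 4)) dx + ∫(-4/(x + 1)) dx + ∫(-4/(x**2 + 1)) dx.
Step 4. Evaluate the standard form [assuming x > 4]: now 6*log(x)/5 + 2*log(x - 4) + ∫(-1/x) dx + ∫(-4/(x + 1)) dx + ∫(-4/(x**2 + 1)) dx.
Step 5. Evaluate the standard form [assuming x > -1]: now 6*log(x)/5 + 2*log(x - 4) - 4*log(x + 1) + ∫(-1/x) dx + ∫(-4/(x**2 + 1)) dx.
Step 6. Evaluate the standard form [assuming x > 0]: now log(x)/5 + 2*log(x - 4) - 4*log(x + 1) + ∫(-4/(x**2 + 1)) dx.
Step 7. Evaluate the standard form: now log(x)/5 + 2*log(x - 4) - 4*log(x + 1) - 4*atan(x).
Answer: log(x)/5 + 2*log(x - 4) - 4*log(x + 1) - 4*atan(x).


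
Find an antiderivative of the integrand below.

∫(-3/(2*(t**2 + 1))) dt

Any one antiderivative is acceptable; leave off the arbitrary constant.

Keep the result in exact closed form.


Answer: -3*atan(t)/2.


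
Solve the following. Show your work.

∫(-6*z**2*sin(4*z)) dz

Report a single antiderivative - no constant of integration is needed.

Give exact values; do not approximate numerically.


Step 1. Integrate ∫(-6*z**2*sin(4*z)) dz by parts with u = z**2, dv = (-6*sin(4*z)) dz, so v = 3*cos(4*z)/2: now 3*z**2*cos(4*z)/2 + ∫(-3*z*cos(4*z)) dz.
Step 2. Integrate ∫(-3*z*cos(4*z)) dz by parts with u = z, dv = (-3*cos(4*z)) dz, so v = -3*sin(4*z)/4: now 3*z**2*cos(4*z)/2 - 3*z*sin(4*z)/4 + ∫(3*sin(4*z)/4) dz.
Step 3. Evaluate the standard form: now 3*z**2*cos(4*z)/2 - 3*z*sin(4*z)/4 - 3*cos(4*z)/16.
Answer: 3*z**2*cos(4*z)/2 - 3*z*sin(4*z)/4 - 3*cos(4*z)/16.


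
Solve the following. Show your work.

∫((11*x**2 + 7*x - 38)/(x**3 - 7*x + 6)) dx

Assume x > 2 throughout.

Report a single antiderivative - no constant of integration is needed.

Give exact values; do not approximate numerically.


Step 1. Decompose ∫((11*x**2 + 7*x - 38)/(x**3 - 7*x + 6)) dx by partial fractions, (11*x**2 + 7*x - 38)/(x**3 - 7*x + 6) = 2/(x + 3) + 5/(x - 1) + 4/(x - 2): now ∫(4/(x - 2)) dx + ∫(5/(x - 1)) dx + ∫(2/(x + 3)) dx.
Step 2. Evaluate the standard form [assuming x > -3]: now 2*log(x + 3) + ∫(4/(x - 2)) dx + ∫(5/(x - 1)) dx.
Step 3. Evaluate the standard form [assuming x > 1]: now 5*log(x - 1) + 2*log(x + 3) + ∫(4/(x - 2)) dx.
Step 4. Evaluate the standard form [assuming x > 2]: now 4*log(x - 2) + 5*log(x - 1) + 2*log(x + 3).
Answer: 4*log(x - 2) + 5*log(x - 1) + 2*log(x + 3).


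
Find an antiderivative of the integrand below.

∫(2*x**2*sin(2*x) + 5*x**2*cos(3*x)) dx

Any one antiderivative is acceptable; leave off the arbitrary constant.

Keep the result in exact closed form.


Answer: 5*x**2*sin(3*x)/3 - x**2*cos(2*x) + x*sin(2*x) + 10*x*cos(3*x)/9 - 10*sin(3*x)/27 + cos(2*x)/2.


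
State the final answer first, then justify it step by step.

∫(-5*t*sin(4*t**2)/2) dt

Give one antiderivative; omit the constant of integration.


The answer is 5*cos(4*t**2)/16.
Step 1. Substitute u = t**2, turning ∫(-5*t*sin(4*t**2)/2) dt into ∫(-5*sin(4*u)/4) du: now ∫(-5*sin(4*u)/4) du.
Step 2. Evaluate the standard form: now 5*cos(4*u)/16.
Step 3. Substitute back u = t**2: now 5*cos(4*t**2)/16.
Answer: 5*cos(4*t**2)/16.


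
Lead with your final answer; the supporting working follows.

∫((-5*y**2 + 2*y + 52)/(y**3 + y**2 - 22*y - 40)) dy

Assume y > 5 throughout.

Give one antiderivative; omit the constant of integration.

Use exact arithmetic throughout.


The answer is -log(y - 5) - 2*log(y + 2) - 2*log(y + 4).
Step 1. Decompose ∫((-5*y**2 + 2*y + 52)/(y**3 + y**2 - 22*y - 40)) dy by partial fractions, (-5*y**2 + 2*y + 52)/(y**3 + y**2 - 22*y - 40) = -2/(y + 4) - 2/(y + 2) - 1/(y - 5): now ∫(-1/(y - 5)) dy + ∫(-2/(y + 2)) dy + ∫(-2/(y + 4)) dy.
Step 2. Evaluate the standard form [assuming y > -4]: now -2*log(y + 4) + ∫(-1/(y - 5)) dy + ∫(-2/(y + 2)) dy.
Step 3. Evaluate the standard form [assuming y > 5]: now -log(y - 5) - 2*log(y + 4) + ∫(-2/(y + 2)) dy.
Step 4. Evaluate the standard form [assuming y > -2]: now -log(y - 5) - 2*log(y + 2) - 2*log(y + 4).
Answer: -log(y - 5) - 2*log(y + 2) - 2*log(y + 4).


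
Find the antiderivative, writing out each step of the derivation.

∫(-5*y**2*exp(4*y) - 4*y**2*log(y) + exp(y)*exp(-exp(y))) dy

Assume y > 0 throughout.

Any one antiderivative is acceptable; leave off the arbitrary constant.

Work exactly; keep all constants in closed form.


Step 1. Rewrite: now ∫(-5*y**2*exp(4*y)) dy + ∫(-4*y**2*log(y)) dy + ∫(exp(y)*exp(-exp(y))) dy.
Step 2. Integrate ∫(-4*y**2*log(y)) dy by parts with u = log(y), dv = (-4*y**2) dy, so v = -4*y**3/3 [assuming y > 0]: now -4*y**3*log(y)/3 + ∫(4*y**2/3) dy + ∫(-5*y**2*exp(4*y)) dy + ∫(exp(y)*exp(-exp(y))) dy.
Step 3. Evaluate the standard form: now -4*y**3*log(y)/3 + 4*y**3/9 + ∫(-5*y**2*exp(4*y)) dy + ∫(exp(y)*exp(-exp(y))) dy.
Step 4. Integrate ∫(-5*y**2*exp(4*y)) dy by parts with u = y**2, dv = (-5*exp(4*y)) dy, so v = -5*exp(4*y)/4: now -4*y**3*log(y)/3 + 4*y**3/9 - 5*y**2*exp(4*y)/4 + ∫(5*y*exp(4*y)/2) dy + ∫(exp(y)*exp(-exp(y))) dy.
Step 5. Integrate ∫(5*y*exp(4*y)/2) dy by parts with u = y, dv = (5*exp(4*y)/2) dy, so v = 5*exp(4*y)/8: now -4*y**3*log(y)/3 + 4*y**3/9 - 5*y**2*exp(4*y)/4 + 5*y*exp(4*y)/8 + ∫(exp(y)*exp(-exp(y))) dy + ∫(-5*exp(4*y)/8) dy.
Step 6. Evaluate the standard form: now -4*y**3*log(y)/3 + 4*y**3/9 - 5*y**2*exp(4*y)/4 + 5*y*exp(4*y)/8 - 5*exp(4*y)/32 + ∫(exp(y)*exp(-exp(y))) dy.
Step 7. Substitute u = exp(y), turning ∫(exp(y)*exp(-exp(y))) dy into ∫(exp(-u)) du: now -4*y**3*log(y)/3 + 4*y**3/9 - 5*y**2*exp(4*y)/4 + 5*y*exp(4*y)/8 - 5*exp(4*y)/32 + ∫(exp(-u)) du.
Step 8. Evaluate the standard form: now -4*y**3*log(y)/3 + 4*y**3/9 - 5*y**2*exp(4*y)/4 + 5*y*exp(4*y)/8 - 5*exp(4*y)/32 - exp(-u).
Step 9. Substitute back u = exp(y): now -4*y**3*log(y)/3 + 4*y**3/9 - 5*y**2*exp(4*y)/4 + 5*y*exp(4*y)/8 - 5*exp(4*y)/32 - exp(-exp(y)).
Answer: -4*y**3*log(y)/3 + 4*y**3/9 - 5*y**2*exp(4*y)/4 + 5*y*exp(4*y)/8 - 5*exp(4*y)/32 - exp(-exp(y)).


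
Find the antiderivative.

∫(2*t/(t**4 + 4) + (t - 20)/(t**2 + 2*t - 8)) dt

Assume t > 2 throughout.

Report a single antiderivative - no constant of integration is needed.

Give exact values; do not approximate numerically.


Answer: -3*log(t - 2) + 4*log(t + 4) + atan(t**2/2)/2.


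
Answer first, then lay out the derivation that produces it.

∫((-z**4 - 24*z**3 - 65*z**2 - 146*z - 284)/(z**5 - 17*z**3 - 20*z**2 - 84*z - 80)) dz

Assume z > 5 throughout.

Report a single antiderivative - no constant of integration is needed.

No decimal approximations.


The answer is -4*log(z - 5) + 2*log(z + 1) + log(z + 4) + atan(z/2).
Step 1. Decompose ∫((-z**4 - 24*z**3 - 65*z**2 - 146*z - 284)/(z**5 - 17*z**3 - 20*z**2 - 84*z - 80)) dz by partial fractions, (-z**4 - 24*z**3 - 65*z**2 - 146*z - 284)/(z**5 - 17*z**3 - 20*z**2 - 84*z - 80) = 2/(z**2 + 4) + 1/(z + 4) + 2/(z + 1) - 4/(z - 5): now ∫(-4/(z - 5)) dz + ∫(2/(z + 1)) dz + ∫(1/(z + 4)) dz + ∫(2/(z**2 + 4)) dz.
Step 2. Evaluate the standard form [assuming z > -4]: now log(z + 4) + ∫(-4/(z - 5)) dz + ∫(2/(z + 1)) dz + ∫(2/(z**2 + 4)) dz.
Step 3. Evaluate the standard form [assuming z > -1]: now 2*log(z + 1) + log(z + 4) + ∫(-4/(z - 5)) dz + ∫(2/(z**2 + 4)) dz.
Step 4. Evaluate the standard form [assuming z > 5]: now -4*log(z - 5) + 2*log(z + 1) + log(z + 4) + ∫(2/(z**2 + 4)) dz.
Step 5. Evaluate the standard form: now -4*log(z - 5) + 2*log(z + 1) + log(z + 4) + atan(z/2).
Answer: -4*log(z - 5) + 2*log(z + 1) + log(z + 4) + atan(z/2).


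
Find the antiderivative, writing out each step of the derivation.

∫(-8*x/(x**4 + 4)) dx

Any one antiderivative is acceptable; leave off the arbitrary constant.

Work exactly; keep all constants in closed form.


Step 1. Substitute u = x**2, turning ∫(-8*x/(x**4 + 4)) dx into ∫(-4/(u**2 + 4)) du: now ∫(-4/(u**2 + 4)) du.
Step 2. Evaluate the standard form: now -2*atan(u/2).
Step 3. Substitute back u = x**2: now -2*atan(x**2/2).
Answer: -2*atan(x**2/2).


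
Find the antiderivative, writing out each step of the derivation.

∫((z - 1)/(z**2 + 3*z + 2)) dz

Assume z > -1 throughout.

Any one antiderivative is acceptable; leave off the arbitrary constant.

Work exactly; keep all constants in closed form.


Step 1. Decompose ∫((z - 1)/(z**2 + 3*z + 2)) dz by partial fractions, (z - 1)/(z**2 + 3*z + 2) = 3/(z + 2) - 2/(z + 1): now ∫(-2/(z + 1)) dz + ∫(3/(z + 2)) dz.
Step 2. Evaluate the standard form [assuming z > -2]: now 3*log(z + 2) + ∫(-2/(z + 1)) dz.
Step 3. Evaluate the standard form [assuming z > -1]: now -2*log(z + 1) + 3*log(z + 2).
Answer: -2*log(z + 1) + 3*log(z + 2).


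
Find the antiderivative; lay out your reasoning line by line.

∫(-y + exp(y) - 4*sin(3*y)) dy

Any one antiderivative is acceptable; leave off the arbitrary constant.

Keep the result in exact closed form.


Step 1. Rewrite: now ∫(-y) dy + ∫(exp(y)) dy + ∫(-4*sin(3*y)) dy.
Step 2. Evaluate the standard form: now -y**2/2 + ∫(exp(y)) dy + ∫(-4*sin(3*y)) dy.
Step 3. Evaluate the standard form: now -y**2/2 + 4*cos(3*y)/3 + ∫(exp(y)) dy.
Step 4. Evaluate the standard form: now -y**2/2 + exp(y) + 4*cos(3*y)/3.
Answer: -y**2/2 + exp(y) + 4*cos(3*y)/3.


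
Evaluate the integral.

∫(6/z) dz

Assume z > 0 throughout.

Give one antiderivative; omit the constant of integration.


Answer: 6*log(z).


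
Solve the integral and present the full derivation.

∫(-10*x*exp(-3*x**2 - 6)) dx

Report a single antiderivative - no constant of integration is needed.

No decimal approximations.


Step 1. Substitute u = x**2 + 2, turning ∫(-10*x*exp(-3*x**2 - 6)) dx into ∫(-5*exp(-3*u)) du: now ∫(-5*exp(-3*u)) du.
Step 2. Evaluate the standard form: now 5*exp(-3*u)/3.
Step 3. Substitute back u = x**2 + 2: now 5*exp(-3*x**2 - 6)/3.
Answer: 5*exp(-3*x**2 - 6)/3.


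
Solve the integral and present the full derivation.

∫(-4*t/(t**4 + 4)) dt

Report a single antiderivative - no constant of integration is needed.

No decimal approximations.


Step 1. Substitute u = t**2, turning ∫(-4*t/(t**4 + 4)) dt into ∫(-2/(u**2 + 4)) du: now ∫(-2/(u**2 + 4)) du.
Step 2. Evaluate the standard form: now -atan(u/2).
Step 3. Substitute back u = t**2: now -atan(t**2/2).
Answer: -atan(t**2/2).


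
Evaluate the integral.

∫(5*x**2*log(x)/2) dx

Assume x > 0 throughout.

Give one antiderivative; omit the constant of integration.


Answer: 5*x**3*log(x)/6 - 5*x**3/18.


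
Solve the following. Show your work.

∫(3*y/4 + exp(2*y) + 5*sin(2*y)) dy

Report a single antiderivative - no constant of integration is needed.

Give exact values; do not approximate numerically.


Step 1. Rewrite: now ∫(3*y/4) dy + ∫(exp(2*y)) dy + ∫(5*sin(2*y)) dy.
Step 2. Evaluate the standard form: now -5*cos(2*y)/2 + ∫(3*y/4) dy + ∫(exp(2*y)) dy.
Step 3. Evaluate the standard form: now 3*y**2/8 - 5*cos(2*y)/2 + ∫(exp(2*y)) dy.
Step 4. Evaluate the standard form: now 3*y**2/8 + exp(2*y)/2 - 5*cos(2*y)/2.
Answer: 3*y**2/8 + exp(2*y)/2 - 5*cos(2*y)/2.


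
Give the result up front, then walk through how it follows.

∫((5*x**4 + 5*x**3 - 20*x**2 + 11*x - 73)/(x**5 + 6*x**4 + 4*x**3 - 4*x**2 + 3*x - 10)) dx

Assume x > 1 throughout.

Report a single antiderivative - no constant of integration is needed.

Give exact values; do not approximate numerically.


The answer is -2*log(x - 1) + 3*log(x + 2) + 4*log(x + 5) + 3*atan(x).
Step 1. Decompose ∫((5*x**4 + 5*x**3 - 20*x**2 + 11*x - 73)/(x**5 + 6*x**4 + 4*x**3 - 4*x**2 + 3*x - 10)) dx by partial fractions, (5*x**4 + 5*x**3 - 20*x**2 + 11*x - 73)/(x**5 + 6*x**4 + 4*x**3 - 4*x**2 + 3*x - 10) = 3/(x**2 + 1) + 4/(x + 5) + 3/(x + 2) - 2/(x - 1): now ∫(-2/(x - 1)) dx + ∫(3/(x + 2)) dx + ∫(4/(x + 5)) dx + ∫(3/(x**2 + 1)) dx.
Step 2. Evaluate the standard form [assuming x > -5]: now 4*log(x + 5) + ∫(-2/(x - 1)) dx + ∫(3/(x + 2)) dx + ∫(3/(x**2 + 1)) dx.
Step 3. Evaluate the standard form [assuming x > -2]: now 3*log(x + 2) + 4*log(x + 5) + ∫(-2/(x - 1)) dx + ∫(3/(x**2 + 1)) dx.
Step 4. Evaluate the standard form [assuming x > 1]: now -2*log(x - 1) + 3*log(x + 2) + 4*log(x + 5) + ∫(3/(x**2 + 1)) dx.
Step 5. Evaluate the standard form: now -2*log(x - 1) + 3*log(x + 2) + 4*log(x + 5) + 3*atan(x).
Answer: -2*log(x - 1) + 3*log(x + 2) + 4*log(x + 5) + 3*atan(x).


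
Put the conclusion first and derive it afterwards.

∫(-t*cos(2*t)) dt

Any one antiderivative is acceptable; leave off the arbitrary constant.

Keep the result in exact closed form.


The answer is -t*sin(2*t)/2 - cos(2*t)/4.
Step 1. Integrate ∫(-t*cos(2*t)) dt by parts with u = t, dv = (-cos(2*t)) dt, so v = -sin(2*t)/2: now -t*sin(2*t)/2 + ∫(sin(2*t)/2) dt.
Step 2. Evaluate the standard form: now -t*sin(2*t)/2 - cos(2*t)/4.
Answer: -t*sin(2*t)/2 - cos(2*t)/4.


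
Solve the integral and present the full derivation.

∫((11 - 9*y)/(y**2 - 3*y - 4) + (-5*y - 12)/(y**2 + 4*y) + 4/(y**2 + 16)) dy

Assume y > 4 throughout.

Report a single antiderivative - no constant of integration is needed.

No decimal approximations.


Step 1. Rewrite: now ∫((11 - 9*y)/(y**2 - 3*y - 4)) dy + ∫((-5*y - 12)/(y**2 + 4*y)) dy + ∫(4/(y**2 + 16)) dy.
Step 2. Evaluate the standard form: now atan(y/4) + ∫((11 - 9*y)/(y**2 - 3*y - 4)) dy + ∫((-5*y - 12)/(y**2 + 4*y)) dy.
Step 3. Decompose ∫((-5*y - 12)/(y**2 + 4*y)) dy by partial fractions, (-5*y - 12)/(y**2 + 4*y) = -2/(y + 4) - 3/y: now atan(y/4) + ∫(-3/y) dy + ∫((11 - 9*y)/(y**2 - 3*y - 4)) dy + ∫(-2/(y + 4)) dy.
Step 4. Evaluate the standard form [assuming y > -4]: now -2*log(y + 4) + atan(y/4) + ∫(-3/y) dy + ∫((11 - 9*y)/(y**2 - 3*y - 4)) dy.
Step 5. Evaluate the standard form [assuming y > 0]: now -3*log(y) - 2*log(y + 4) + atan(y/4) + ∫((11 - 9*y)/(y**2 - 3*y - 4)) dy.
Step 6. Decompose ∫((11 - 9*y)/(y**2 - 3*y - 4)) dy by partial fractions, (11 - 9*y)/(y**2 - 3*y - 4) = -4/(y + 1) - 5/(y - 4): now -3*log(y) - 2*log(y + 4) + atan(y/4) + ∫(-5/(y - 4)) dy + ∫(-4/(y + 1)) dy.
Step 7. Evaluate the standard form [assuming y > -1]: now -3*log(y) - 4*log(y + 1) - 2*log(y + 4) + atan(y/4) + ∫(-5/(y - 4)) dy.
Step 8. Evaluate the standard form [assuming y > 4]: now -3*log(y) - 5*log(y - 4) - 4*log(y + 1) - 2*log(y + 4) + atan(y/4).
Answer: -3*log(y) - 5*log(y - 4) - 4*log(y + 1) - 2*log(y + 4) + atan(y/4).


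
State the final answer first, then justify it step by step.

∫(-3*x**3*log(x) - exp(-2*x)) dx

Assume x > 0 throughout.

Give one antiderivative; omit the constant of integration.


The answer is -3*x**4*log(x)/4 + 3*x**4/16 + exp(-2*x)/2.
Step 1. Rewrite: now ∫(-3*x**3*log(x)) dx + ∫(-exp(-2*x)) dx.
Step 2. Evaluate the standard form: now ∫(-3*x**3*log(x)) dx + exp(-2*x)/2.
Step 3. Integrate ∫(-3*x**3*log(x)) dx by parts with u = log(x), dv = (-3*x**3) dx, so v = -3*x**4/4 [assuming x > 0]: now -3*x**4*log(x)/4 + ∫(3*x**3/4) dx + exp(-2*x)/2.
Step 4. Evaluate the standard form: now -3*x**4*log(x)/4 + 3*x**4/16 + exp(-2*x)/2.
Answer: -3*x**4*log(x)/4 + 3*x**4/16 + exp(-2*x)/2.


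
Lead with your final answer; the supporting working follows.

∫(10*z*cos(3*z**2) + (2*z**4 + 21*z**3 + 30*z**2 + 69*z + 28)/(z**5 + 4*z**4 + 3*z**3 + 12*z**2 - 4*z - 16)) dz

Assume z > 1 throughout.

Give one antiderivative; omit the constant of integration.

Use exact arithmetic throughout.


The answer is 3*log(z - 1) + log(z + 1) - 2*log(z + 4) + 5*sin(3*z**2)/3 + 3*atan(z/2)/2.
Step 1. Rewrite: now ∫(10*z*cos(3*z**2)) dz + ∫((2*z**4 + 21*z**3 + 30*z**2 + 69*z + 28)/(z**5 + 4*z**4 + 3*z**3 + 12*z**2 - 4*z - 16)) dz.
Step 2. Substitute u = z**2, turning ∫(10*z*cos(3*z**2)) dz into ∫(5*cos(3*u)) du: now ∫((2*z**4 + 21*z**3 + 30*z**2 + 69*z + 28)/(z**5 + 4*z**4 + 3*z**3 + 12*z**2 - 4*z - 16)) dz + ∫(5*cos(3*u)) du.
Step 3. Evaluate the standard form: now 5*sin(3*u)/3 + ∫((2*z**4 + 21*z**3 + 30*z**2 + 69*z + 28)/(z**5 + 4*z**4 + 3*z**3 + 12*z**2 - 4*z - 16)) dz.
Step 4. Substitute back u = z**2: now 5*sin(3*z**2)/3 + ∫((2*z**4 + 21*z**3 + 30*z**2 + 69*z + 28)/(z**5 + 4*z**4 + 3*z**3 + 12*z**2 - 4*z - 16)) dz.
Step 5. Decompose ∫((2*z**4 + 21*z**3 + 30*z**2 + 69*z + 28)/(z**5 + 4*z**4 + 3*z**3 + 12*z**2 - 4*z - 16)) dz by partial fractions, (2*z**4 + 21*z**3 + 30*z**2 + 69*z + 28)/(z**5 + 4*z**4 + 3*z**3 + 12*z**2 - 4*z - 16) = 3/(z**2 + 4) - 2/(z + 4) + 1/(z + 1) + 3/(z - 1): now 5*sin(3*z**2)/3 + ∫(3/(z - 1)) dz + ∫(1/(z + 1)) dz + ∫(-2/(z + 4)) dz + ∫(3/(z**2 + 4)) dz.
Step 6. Evaluate the standard form [assuming z > -1]: now log(z + 1) + 5*sin(3*z**2)/3 + ∫(3/(z - 1)) dz + ∫(-2/(z + 4)) dz + ∫(3/(z**2 + 4)) dz.
Step 7. Evaluate the standard form [assuming z > 1]: now 3*log(z - 1) + log(z + 1) + 5*sin(3*z**2)/3 + ∫(-2/(z + 4)) dz + ∫(3/(z**2 + 4)) dz.
Step 8. Evaluate the standard form [assuming z > -4]: now 3*log(z - 1) + log(z + 1) - 2*log(z + 4) + 5*sin(3*z**2)/3 + ∫(3/(z**2 + 4)) dz.
Step 9. Evaluate the standard form: now 3*log(z - 1) + log(z + 1) - 2*log(z + 4) + 5*sin(3*z**2)/3 + 3*atan(z/2)/2.
Answer: 3*log(z - 1) + log(z + 1) - 2*log(z + 4) + 5*sin(3*z**2)/3 + 3*atan(z/2)/2.


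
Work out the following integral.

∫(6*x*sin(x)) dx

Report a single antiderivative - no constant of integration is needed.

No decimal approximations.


Answer: -6*x*cos(x) + 6*sin(x).


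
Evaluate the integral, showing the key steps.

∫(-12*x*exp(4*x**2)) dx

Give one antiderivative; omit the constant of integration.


Step 1. Substitute u = x**2, turning ∫(-12*x*exp(4*x**2)) dx into ∫(-6*exp(4*u)) du: now ∫(-6*exp(4*u)) du.
Step 2. Evaluate the standard form: now -3*exp(4*u)/2.
Step 3. Substitute back u = x**2: now -3*exp(4*x**2)/2.
Answer: -3*exp(4*x**2)/2.


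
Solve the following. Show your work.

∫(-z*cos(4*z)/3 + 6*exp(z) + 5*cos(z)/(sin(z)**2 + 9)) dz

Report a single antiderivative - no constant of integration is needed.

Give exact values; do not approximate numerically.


Step 1. Rewrite: now ∫(-z*cos(4*z)/3) dz + ∫(5*cos(z)/(sin(z)**2 + 9)) dz + ∫(6*exp(z)) dz.
Step 2. Substitute u = sin(z), turning ∫(5*cos(z)/(sin(z)**2 + 9)) dz into ∫(5/(u**2 + 9)) du: now ∫(-z*cos(4*z)/3) dz + ∫(5/(u**2 + 9)) du + ∫(6*exp(z)) dz.
Step 3. Evaluate the standard form: now 5*atan(u/3)/3 + ∫(-z*cos(4*z)/3) dz + ∫(6*exp(z)) dz.
Step 4. Substitute back u = sin(z): now 5*atan(sin(z)/3)/3 + ∫(-z*cos(4*z)/3) dz + ∫(6*exp(z)) dz.
Step 5. Evaluate the standard form: now 6*exp(z) + 5*atan(sin(z)/3)/3 + ∫(-z*cos(4*z)/3) dz.
Step 6. Integrate ∫(-z*cos(4*z)/3) dz by parts with u = z, dv = (-cos(4*z)/3) dz, so v = -sin(4*z)/12: now -z*sin(4*z)/12 + 6*exp(z) + 5*atan(sin(z)/3)/3 + ∫(sin(4*z)/12) dz.
Step 7. Evaluate the standard form: now -z*sin(4*z)/12 + 6*exp(z) - cos(4*z)/48 + 5*atan(sin(z)/3)/3.
Answer: -z*sin(4*z)/12 + 6*exp(z) - cos(4*z)/48 + 5*atan(sin(z)/3)/3.


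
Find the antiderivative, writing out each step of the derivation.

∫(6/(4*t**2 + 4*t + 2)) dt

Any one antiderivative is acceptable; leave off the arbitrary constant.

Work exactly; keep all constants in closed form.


Step 1. Substitute u = 2*t + 1, turning ∫(6/(4*t**2 + 4*t + 2)) dt into ∫(3/(u**2 + 1)) du: now ∫(3/(u**2 + 1)) du.
Step 2. Evaluate the standard form: now 3*atan(u).
Step 3. Substitute back u = 2*t + 1: now 3*atan(2*t + 1).
Answer: 3*atan(2*t + 1).


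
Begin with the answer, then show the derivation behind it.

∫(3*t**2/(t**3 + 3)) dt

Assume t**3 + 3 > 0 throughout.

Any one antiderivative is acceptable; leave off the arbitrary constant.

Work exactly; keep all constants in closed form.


The answer is log(t**3 + 3).
Step 1. Substitute u = t**3 + 3, turning ∫(3*t**2/(t**3 + 3)) dt into ∫(1/u) du: now ∫(1/u) du.
Step 2. Evaluate the standard form [assuming u > 0]: now log(u).
Step 3. Substitute back u = t**3 + 3: now log(t**3 + 3).
Answer: log(t**3 + 3).


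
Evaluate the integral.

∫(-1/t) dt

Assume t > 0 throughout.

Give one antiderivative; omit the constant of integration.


Answer: -log(t).


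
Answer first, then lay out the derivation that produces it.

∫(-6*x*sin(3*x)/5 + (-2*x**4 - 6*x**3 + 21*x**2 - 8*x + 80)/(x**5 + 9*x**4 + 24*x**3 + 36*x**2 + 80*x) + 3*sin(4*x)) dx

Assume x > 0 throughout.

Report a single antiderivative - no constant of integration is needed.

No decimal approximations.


The answer is 2*x*cos(3*x)/5 + log(x) - 4*log(x + 4) + log(x + 5) - 2*sin(3*x)/15 - 3*cos(4*x)/4 + atan(x/2)/2.
Step 1. Rewrite: now ∫(-6*x*sin(3*x)/5) dx + ∫((-2*x**4 - 6*x**3 + 21*x**2 - 8*x + 80)/(x**5 + 9*x**4 + 24*x**3 + 36*x**2 + 80*x)) dx + ∫(3*sin(4*x)) dx.
Step 2. Decompose ∫((-2*x**4 - 6*x**3 + 21*x**2 - 8*x + 80)/(x**5 + 9*x**4 + 24*x**3 + 36*x**2 + 80*x)) dx by partial fractions, (-2*x**4 - 6*x**3 + 21*x**2 - 8*x + 80)/(x**5 + 9*x**4 + 24*x**3 + 36*x**2 + 80*x) = 1/(x**2 + 4) + 1/(x + 5) - 4/(x + 4) + 1/x: now ∫(1/x) dx + ∫(-6*x*sin(3*x)/5) dx + ∫(-4/(x + 4)) dx + ∫(1/(x + 5)) dx + ∫(1/(x**2 + 4)) dx + ∫(3*sin(4*x)) dx.
Step 3. Evaluate the standard form [assuming x > -5]: now log(x + 5) + ∫(1/x) dx + ∫(-6*x*sin(3*x)/5) dx + ∫(-4/(x + 4)) dx + ∫(1/(x**2 + 4)) dx + ∫(3*sin(4*x)) dx.
Step 4. Evaluate the standard form [assuming x > 0]: now log(x) + log(x + 5) + ∫(-6*x*sin(3*x)/5) dx + ∫(-4/(x + 4)) dx + ∫(1/(x**2 + 4)) dx + ∫(3*sin(4*x)) dx.
Step 5. Evaluate the standard form [assuming x > -4]: now log(x) - 4*log(x + 4) + log(x + 5) + ∫(-6*x*sin(3*x)/5) dx + ∫(1/(x**2 + 4)) dx + ∫(3*sin(4*x)) dx.
Step 6. Evaluate the standard form: now log(x) - 4*log(x + 4) + log(x + 5) + atan(x/2)/2 + ∫(-6*x*sin(3*x)/5) dx + ∫(3*sin(4*x)) dx.
Step 7. Evaluate the standard form: now log(x) - 4*log(x + 4) + log(x + 5) - 3*cos(4*x)/4 + atan(x/2)/2 + ∫(-6*x*sin(3*x)/5) dx.
Step 8. Integrate ∫(-6*x*sin(3*x)/5) dx by parts with u = x, dv = (-6*sin(3*x)/5) dx, so v = 2*cos(3*x)/5: now 2*x*cos(3*x)/5 + log(x) - 4*log(x + 4) + log(x + 5) - 3*cos(4*x)/4 + atan(x/2)/2 + ∫(-2*cos(3*x)/5) dx.
Step 9. Evaluate the standard form: now 2*x*cos(3*x)/5 + log(x) - 4*log(x + 4) + log(x + 5) - 2*sin(3*x)/15 - 3*cos(4*x)/4 + atan(x/2)/2.
Answer: 2*x*cos(3*x)/5 + log(x) - 4*log(x + 4) + log(x + 5) - 2*sin(3*x)/15 - 3*cos(4*x)/4 + atan(x/2)/2.


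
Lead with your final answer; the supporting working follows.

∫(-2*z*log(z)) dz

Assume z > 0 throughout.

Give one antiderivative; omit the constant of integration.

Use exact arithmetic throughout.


The answer is -z**2*log(z) + z**2/2.
Step 1. Integrate ∫(-2*z*log(z)) dz by parts with u = log(z), dv = (-2*z) dz, so v = -z**2 [assuming z > 0]: now -z**2*log(z) + ∫(z) dz.
Step 2. Evaluate the standard form: now -z**2*log(z) + z**2/2.
Answer: -z**2*log(z) + z**2/2.


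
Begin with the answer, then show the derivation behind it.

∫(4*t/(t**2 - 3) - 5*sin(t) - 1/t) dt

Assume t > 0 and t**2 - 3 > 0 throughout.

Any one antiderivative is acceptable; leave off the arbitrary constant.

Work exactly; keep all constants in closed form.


The answer is -log(t) + 2*log(t**2 - 3) + 5*cos(t).
Step 1. Rewrite: now ∫(-1/t) dt + ∫(4*t/(t**2 - 3)) dt + ∫(-5*sin(t)) dt.
Step 2. Evaluate the standard form [assuming t > 0]: now -log(t) + ∫(4*t/(t**2 - 3)) dt + ∫(-5*sin(t)) dt.
Step 3. Substitute u = t**2 - 3, turning ∫(4*t/(t**2 - 3)) dt into ∫(2/u) du: now -log(t) + ∫(2/u) du + ∫(-5*sin(t)) dt.
Step 4. Evaluate the standard form [assuming u > 0]: now -log(t) + 2*log(u) + ∫(-5*sin(t)) dt.
Step 5. Substitute back u = t**2 - 3: now -log(t) + 2*log(t**2 - 3) + ∫(-5*sin(t)) dt.
Step 6. Evaluate the standard form: now -log(t) + 2*log(t**2 - 3) + 5*cos(t).
Answer: -log(t) + 2*log(t**2 - 3) + 5*cos(t).
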